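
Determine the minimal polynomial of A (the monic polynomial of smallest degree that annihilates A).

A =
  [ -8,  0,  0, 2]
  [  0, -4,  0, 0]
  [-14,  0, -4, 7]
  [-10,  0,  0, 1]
x^2 + 7*x + 12

The characteristic polynomial is χ_A(x) = (x + 3)*(x + 4)^3, so the eigenvalues are known. The minimal polynomial is
  m_A(x) = Π_λ (x − λ)^{k_λ}
where k_λ is the size of the *largest* Jordan block for λ (equivalently, the smallest k with (A − λI)^k v = 0 for every generalised eigenvector v of λ).

  λ = -4: largest Jordan block has size 1, contributing (x + 4)
  λ = -3: largest Jordan block has size 1, contributing (x + 3)

So m_A(x) = (x + 3)*(x + 4) = x^2 + 7*x + 12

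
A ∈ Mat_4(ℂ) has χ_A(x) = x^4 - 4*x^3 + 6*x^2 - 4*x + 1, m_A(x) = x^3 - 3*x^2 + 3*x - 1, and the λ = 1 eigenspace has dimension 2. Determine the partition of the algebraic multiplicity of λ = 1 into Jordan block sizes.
Block sizes for λ = 1: [3, 1]

Step 1 — from the characteristic polynomial, algebraic multiplicity of λ = 1 is 4. From dim ker(A − (1)·I) = 2, there are exactly 2 Jordan blocks for λ = 1.
Step 2 — from the minimal polynomial, the factor (x − 1)^3 tells us the largest block for λ = 1 has size 3.
Step 3 — with total size 4, 2 blocks, and largest block 3, the block sizes (in nonincreasing order) are [3, 1].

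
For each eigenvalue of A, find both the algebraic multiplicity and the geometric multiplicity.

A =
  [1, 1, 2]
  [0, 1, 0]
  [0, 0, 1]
λ = 1: alg = 3, geom = 2

Step 1 — factor the characteristic polynomial to read off the algebraic multiplicities:
  χ_A(x) = (x - 1)^3

Step 2 — compute geometric multiplicities via the rank-nullity identity g(λ) = n − rank(A − λI):
  rank(A − (1)·I) = 1, so dim ker(A − (1)·I) = n − 1 = 2

Summary:
  λ = 1: algebraic multiplicity = 3, geometric multiplicity = 2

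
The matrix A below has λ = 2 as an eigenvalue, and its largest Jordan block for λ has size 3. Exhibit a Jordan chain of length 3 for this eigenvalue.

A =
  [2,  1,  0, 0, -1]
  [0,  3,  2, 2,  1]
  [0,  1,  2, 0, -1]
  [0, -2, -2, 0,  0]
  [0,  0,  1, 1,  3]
A Jordan chain for λ = 2 of length 3:
v_1 = (1, -1, 1, 0, -1)ᵀ
v_2 = (1, 1, 1, -2, 0)ᵀ
v_3 = (0, 1, 0, 0, 0)ᵀ

Let N = A − (2)·I. We want v_3 with N^3 v_3 = 0 but N^2 v_3 ≠ 0; then v_{j-1} := N · v_j for j = 3, …, 2.

Pick v_3 = (0, 1, 0, 0, 0)ᵀ.
Then v_2 = N · v_3 = (1, 1, 1, -2, 0)ᵀ.
Then v_1 = N · v_2 = (1, -1, 1, 0, -1)ᵀ.

Sanity check: (A − (2)·I) v_1 = (0, 0, 0, 0, 0)ᵀ = 0. ✓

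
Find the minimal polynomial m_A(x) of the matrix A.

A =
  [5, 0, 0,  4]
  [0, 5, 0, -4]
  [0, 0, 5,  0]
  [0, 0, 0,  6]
x^2 - 11*x + 30

The characteristic polynomial is χ_A(x) = (x - 6)*(x - 5)^3, so the eigenvalues are known. The minimal polynomial is
  m_A(x) = Π_λ (x − λ)^{k_λ}
where k_λ is the size of the *largest* Jordan block for λ (equivalently, the smallest k with (A − λI)^k v = 0 for every generalised eigenvector v of λ).

  λ = 5: largest Jordan block has size 1, contributing (x − 5)
  λ = 6: largest Jordan block has size 1, contributing (x − 6)

So m_A(x) = (x - 6)*(x - 5) = x^2 - 11*x + 30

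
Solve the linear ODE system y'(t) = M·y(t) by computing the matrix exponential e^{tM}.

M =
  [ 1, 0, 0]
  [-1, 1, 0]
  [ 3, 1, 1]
e^{tM} =
  [exp(t), 0, 0]
  [-t*exp(t), exp(t), 0]
  [-t^2*exp(t)/2 + 3*t*exp(t), t*exp(t), exp(t)]

Strategy: write M = P · J · P⁻¹ where J is a Jordan canonical form, so e^{tM} = P · e^{tJ} · P⁻¹, and e^{tJ} can be computed block-by-block.

M has Jordan form
J =
  [1, 1, 0]
  [0, 1, 1]
  [0, 0, 1]
(up to reordering of blocks).

Per-block formulas:
  For a 3×3 Jordan block J_3(1): exp(t · J_3(1)) = e^(1t)·(I + t·N + (t^2/2)·N^2), where N is the 3×3 nilpotent shift.

After assembling e^{tJ} and conjugating by P, we get:

e^{tM} =
  [exp(t), 0, 0]
  [-t*exp(t), exp(t), 0]
  [-t^2*exp(t)/2 + 3*t*exp(t), t*exp(t), exp(t)]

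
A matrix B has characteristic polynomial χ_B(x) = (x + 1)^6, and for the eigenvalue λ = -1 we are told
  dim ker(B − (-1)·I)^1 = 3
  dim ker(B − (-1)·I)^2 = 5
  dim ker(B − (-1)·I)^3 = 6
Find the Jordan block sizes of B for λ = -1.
Block sizes for λ = -1: [3, 2, 1]

From the dimensions of kernels of powers, the number of Jordan blocks of size at least j is d_j − d_{j−1} where d_j = dim ker(N^j) (with d_0 = 0). Computing the differences gives [3, 2, 1].
The number of blocks of size exactly k is (#blocks of size ≥ k) − (#blocks of size ≥ k + 1), so the partition is: 1 block(s) of size 1, 1 block(s) of size 2, 1 block(s) of size 3.
In nonincreasing order the block sizes are [3, 2, 1].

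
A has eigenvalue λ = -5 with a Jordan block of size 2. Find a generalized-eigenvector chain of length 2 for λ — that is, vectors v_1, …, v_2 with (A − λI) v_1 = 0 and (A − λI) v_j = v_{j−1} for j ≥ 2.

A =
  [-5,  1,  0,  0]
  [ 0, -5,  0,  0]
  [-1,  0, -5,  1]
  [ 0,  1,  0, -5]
A Jordan chain for λ = -5 of length 2:
v_1 = (0, 0, -1, 0)ᵀ
v_2 = (1, 0, 0, 0)ᵀ

Let N = A − (-5)·I. We want v_2 with N^2 v_2 = 0 but N^1 v_2 ≠ 0; then v_{j-1} := N · v_j for j = 2, …, 2.

Pick v_2 = (1, 0, 0, 0)ᵀ.
Then v_1 = N · v_2 = (0, 0, -1, 0)ᵀ.

Sanity check: (A − (-5)·I) v_1 = (0, 0, 0, 0)ᵀ = 0. ✓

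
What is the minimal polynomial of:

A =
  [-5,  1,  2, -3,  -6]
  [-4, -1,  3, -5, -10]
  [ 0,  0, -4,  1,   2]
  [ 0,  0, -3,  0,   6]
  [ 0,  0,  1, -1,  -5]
x^2 + 6*x + 9

The characteristic polynomial is χ_A(x) = (x + 3)^5, so the eigenvalues are known. The minimal polynomial is
  m_A(x) = Π_λ (x − λ)^{k_λ}
where k_λ is the size of the *largest* Jordan block for λ (equivalently, the smallest k with (A − λI)^k v = 0 for every generalised eigenvector v of λ).

  λ = -3: largest Jordan block has size 2, contributing (x + 3)^2

So m_A(x) = (x + 3)^2 = x^2 + 6*x + 9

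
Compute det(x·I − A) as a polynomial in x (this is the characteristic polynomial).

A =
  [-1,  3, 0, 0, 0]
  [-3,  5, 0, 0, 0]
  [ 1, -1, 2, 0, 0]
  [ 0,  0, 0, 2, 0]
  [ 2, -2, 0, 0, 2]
x^5 - 10*x^4 + 40*x^3 - 80*x^2 + 80*x - 32

Expanding det(x·I − A) (e.g. by cofactor expansion or by noting that A is similar to its Jordan form J, which has the same characteristic polynomial as A) gives
  χ_A(x) = x^5 - 10*x^4 + 40*x^3 - 80*x^2 + 80*x - 32
which factors as (x - 2)^5. The eigenvalues (with algebraic multiplicities) are λ = 2 with multiplicity 5.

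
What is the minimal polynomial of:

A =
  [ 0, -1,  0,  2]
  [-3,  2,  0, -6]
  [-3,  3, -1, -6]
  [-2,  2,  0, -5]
x^2 + 2*x + 1

The characteristic polynomial is χ_A(x) = (x + 1)^4, so the eigenvalues are known. The minimal polynomial is
  m_A(x) = Π_λ (x − λ)^{k_λ}
where k_λ is the size of the *largest* Jordan block for λ (equivalently, the smallest k with (A − λI)^k v = 0 for every generalised eigenvector v of λ).

  λ = -1: largest Jordan block has size 2, contributing (x + 1)^2

So m_A(x) = (x + 1)^2 = x^2 + 2*x + 1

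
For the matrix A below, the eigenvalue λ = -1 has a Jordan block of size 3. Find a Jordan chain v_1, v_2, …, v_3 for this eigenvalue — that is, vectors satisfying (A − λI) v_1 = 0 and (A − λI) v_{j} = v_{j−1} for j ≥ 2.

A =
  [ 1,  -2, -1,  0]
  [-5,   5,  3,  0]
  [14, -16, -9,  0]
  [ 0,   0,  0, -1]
A Jordan chain for λ = -1 of length 3:
v_1 = (0, 2, -4, 0)ᵀ
v_2 = (2, -5, 14, 0)ᵀ
v_3 = (1, 0, 0, 0)ᵀ

Let N = A − (-1)·I. We want v_3 with N^3 v_3 = 0 but N^2 v_3 ≠ 0; then v_{j-1} := N · v_j for j = 3, …, 2.

Pick v_3 = (1, 0, 0, 0)ᵀ.
Then v_2 = N · v_3 = (2, -5, 14, 0)ᵀ.
Then v_1 = N · v_2 = (0, 2, -4, 0)ᵀ.

Sanity check: (A − (-1)·I) v_1 = (0, 0, 0, 0)ᵀ = 0. ✓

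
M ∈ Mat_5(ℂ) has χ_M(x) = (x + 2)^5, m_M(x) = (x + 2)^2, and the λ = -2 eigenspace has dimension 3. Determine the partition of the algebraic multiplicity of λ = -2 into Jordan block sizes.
Block sizes for λ = -2: [2, 2, 1]

Step 1 — from the characteristic polynomial, algebraic multiplicity of λ = -2 is 5. From dim ker(M − (-2)·I) = 3, there are exactly 3 Jordan blocks for λ = -2.
Step 2 — from the minimal polynomial, the factor (x + 2)^2 tells us the largest block for λ = -2 has size 2.
Step 3 — with total size 5, 3 blocks, and largest block 2, the block sizes (in nonincreasing order) are [2, 2, 1].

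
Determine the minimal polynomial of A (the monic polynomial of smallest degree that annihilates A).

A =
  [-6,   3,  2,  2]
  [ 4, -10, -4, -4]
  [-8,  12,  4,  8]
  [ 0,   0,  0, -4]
x^2 + 8*x + 16

The characteristic polynomial is χ_A(x) = (x + 4)^4, so the eigenvalues are known. The minimal polynomial is
  m_A(x) = Π_λ (x − λ)^{k_λ}
where k_λ is the size of the *largest* Jordan block for λ (equivalently, the smallest k with (A − λI)^k v = 0 for every generalised eigenvector v of λ).

  λ = -4: largest Jordan block has size 2, contributing (x + 4)^2

So m_A(x) = (x + 4)^2 = x^2 + 8*x + 16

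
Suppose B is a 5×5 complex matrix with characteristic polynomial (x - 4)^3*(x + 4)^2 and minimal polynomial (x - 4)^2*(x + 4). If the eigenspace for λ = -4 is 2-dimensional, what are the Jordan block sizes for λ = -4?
Block sizes for λ = -4: [1, 1]

Step 1 — from the characteristic polynomial, algebraic multiplicity of λ = -4 is 2. From dim ker(B − (-4)·I) = 2, there are exactly 2 Jordan blocks for λ = -4.
Step 2 — from the minimal polynomial, the factor (x + 4) tells us the largest block for λ = -4 has size 1.
Step 3 — with total size 2, 2 blocks, and largest block 1, the block sizes (in nonincreasing order) are [1, 1].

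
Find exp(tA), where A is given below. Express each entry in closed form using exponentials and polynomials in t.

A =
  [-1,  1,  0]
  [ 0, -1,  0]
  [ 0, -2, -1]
e^{tA} =
  [exp(-t), t*exp(-t), 0]
  [0, exp(-t), 0]
  [0, -2*t*exp(-t), exp(-t)]

Strategy: write A = P · J · P⁻¹ where J is a Jordan canonical form, so e^{tA} = P · e^{tJ} · P⁻¹, and e^{tJ} can be computed block-by-block.

A has Jordan form
J =
  [-1,  1,  0]
  [ 0, -1,  0]
  [ 0,  0, -1]
(up to reordering of blocks).

Per-block formulas:
  For a 1×1 block at λ = -1: exp(t · [-1]) = [e^(-1t)].
  For a 2×2 Jordan block J_2(-1): exp(t · J_2(-1)) = e^(-1t)·(I + t·N), where N is the 2×2 nilpotent shift.

After assembling e^{tJ} and conjugating by P, we get:

e^{tA} =
  [exp(-t), t*exp(-t), 0]
  [0, exp(-t), 0]
  [0, -2*t*exp(-t), exp(-t)]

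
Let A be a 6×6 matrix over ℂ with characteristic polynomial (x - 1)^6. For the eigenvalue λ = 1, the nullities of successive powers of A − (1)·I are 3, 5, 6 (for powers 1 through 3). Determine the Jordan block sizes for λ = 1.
Block sizes for λ = 1: [3, 2, 1]

From the dimensions of kernels of powers, the number of Jordan blocks of size at least j is d_j − d_{j−1} where d_j = dim ker(N^j) (with d_0 = 0). Computing the differences gives [3, 2, 1].
The number of blocks of size exactly k is (#blocks of size ≥ k) − (#blocks of size ≥ k + 1), so the partition is: 1 block(s) of size 1, 1 block(s) of size 2, 1 block(s) of size 3.
In nonincreasing order the block sizes are [3, 2, 1].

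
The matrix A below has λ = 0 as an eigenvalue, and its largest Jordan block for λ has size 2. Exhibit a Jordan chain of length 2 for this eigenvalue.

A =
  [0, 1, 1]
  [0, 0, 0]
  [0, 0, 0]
A Jordan chain for λ = 0 of length 2:
v_1 = (1, 0, 0)ᵀ
v_2 = (0, 1, 0)ᵀ

Let N = A − (0)·I. We want v_2 with N^2 v_2 = 0 but N^1 v_2 ≠ 0; then v_{j-1} := N · v_j for j = 2, …, 2.

Pick v_2 = (0, 1, 0)ᵀ.
Then v_1 = N · v_2 = (1, 0, 0)ᵀ.

Sanity check: (A − (0)·I) v_1 = (0, 0, 0)ᵀ = 0. ✓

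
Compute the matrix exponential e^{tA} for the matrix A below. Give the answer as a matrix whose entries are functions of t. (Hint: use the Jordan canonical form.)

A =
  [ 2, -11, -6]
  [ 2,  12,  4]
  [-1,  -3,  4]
e^{tA} =
  [-4*t*exp(6*t) + exp(6*t), -2*t^2*exp(6*t) - 11*t*exp(6*t), -4*t^2*exp(6*t) - 6*t*exp(6*t)]
  [2*t*exp(6*t), t^2*exp(6*t) + 6*t*exp(6*t) + exp(6*t), 2*t^2*exp(6*t) + 4*t*exp(6*t)]
  [-t*exp(6*t), -t^2*exp(6*t)/2 - 3*t*exp(6*t), -t^2*exp(6*t) - 2*t*exp(6*t) + exp(6*t)]

Strategy: write A = P · J · P⁻¹ where J is a Jordan canonical form, so e^{tA} = P · e^{tJ} · P⁻¹, and e^{tJ} can be computed block-by-block.

A has Jordan form
J =
  [6, 1, 0]
  [0, 6, 1]
  [0, 0, 6]
(up to reordering of blocks).

Per-block formulas:
  For a 3×3 Jordan block J_3(6): exp(t · J_3(6)) = e^(6t)·(I + t·N + (t^2/2)·N^2), where N is the 3×3 nilpotent shift.

After assembling e^{tJ} and conjugating by P, we get:

e^{tA} =
  [-4*t*exp(6*t) + exp(6*t), -2*t^2*exp(6*t) - 11*t*exp(6*t), -4*t^2*exp(6*t) - 6*t*exp(6*t)]
  [2*t*exp(6*t), t^2*exp(6*t) + 6*t*exp(6*t) + exp(6*t), 2*t^2*exp(6*t) + 4*t*exp(6*t)]
  [-t*exp(6*t), -t^2*exp(6*t)/2 - 3*t*exp(6*t), -t^2*exp(6*t) - 2*t*exp(6*t) + exp(6*t)]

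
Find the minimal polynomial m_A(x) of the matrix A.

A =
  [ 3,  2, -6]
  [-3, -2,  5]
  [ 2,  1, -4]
x^3 + 3*x^2 + 3*x + 1

The characteristic polynomial is χ_A(x) = (x + 1)^3, so the eigenvalues are known. The minimal polynomial is
  m_A(x) = Π_λ (x − λ)^{k_λ}
where k_λ is the size of the *largest* Jordan block for λ (equivalently, the smallest k with (A − λI)^k v = 0 for every generalised eigenvector v of λ).

  λ = -1: largest Jordan block has size 3, contributing (x + 1)^3

So m_A(x) = (x + 1)^3 = x^3 + 3*x^2 + 3*x + 1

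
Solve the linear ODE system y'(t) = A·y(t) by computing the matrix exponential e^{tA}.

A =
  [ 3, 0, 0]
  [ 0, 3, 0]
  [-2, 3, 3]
e^{tA} =
  [exp(3*t), 0, 0]
  [0, exp(3*t), 0]
  [-2*t*exp(3*t), 3*t*exp(3*t), exp(3*t)]

Strategy: write A = P · J · P⁻¹ where J is a Jordan canonical form, so e^{tA} = P · e^{tJ} · P⁻¹, and e^{tJ} can be computed block-by-block.

A has Jordan form
J =
  [3, 1, 0]
  [0, 3, 0]
  [0, 0, 3]
(up to reordering of blocks).

Per-block formulas:
  For a 1×1 block at λ = 3: exp(t · [3]) = [e^(3t)].
  For a 2×2 Jordan block J_2(3): exp(t · J_2(3)) = e^(3t)·(I + t·N), where N is the 2×2 nilpotent shift.

After assembling e^{tJ} and conjugating by P, we get:

e^{tA} =
  [exp(3*t), 0, 0]
  [0, exp(3*t), 0]
  [-2*t*exp(3*t), 3*t*exp(3*t), exp(3*t)]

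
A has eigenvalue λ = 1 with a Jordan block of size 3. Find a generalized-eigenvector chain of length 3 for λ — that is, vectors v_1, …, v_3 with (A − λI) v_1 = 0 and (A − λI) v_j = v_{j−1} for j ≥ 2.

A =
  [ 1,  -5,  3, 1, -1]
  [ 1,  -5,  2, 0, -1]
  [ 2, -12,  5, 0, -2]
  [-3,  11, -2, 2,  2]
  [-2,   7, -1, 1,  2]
A Jordan chain for λ = 1 of length 3:
v_1 = (-2, 0, 0, -2, -2)ᵀ
v_2 = (-5, -6, -12, 11, 7)ᵀ
v_3 = (0, 1, 0, 0, 0)ᵀ

Let N = A − (1)·I. We want v_3 with N^3 v_3 = 0 but N^2 v_3 ≠ 0; then v_{j-1} := N · v_j for j = 3, …, 2.

Pick v_3 = (0, 1, 0, 0, 0)ᵀ.
Then v_2 = N · v_3 = (-5, -6, -12, 11, 7)ᵀ.
Then v_1 = N · v_2 = (-2, 0, 0, -2, -2)ᵀ.

Sanity check: (A − (1)·I) v_1 = (0, 0, 0, 0, 0)ᵀ = 0. ✓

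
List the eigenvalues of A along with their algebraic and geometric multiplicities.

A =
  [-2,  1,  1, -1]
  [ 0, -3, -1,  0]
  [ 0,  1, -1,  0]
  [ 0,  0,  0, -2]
λ = -2: alg = 4, geom = 2

Step 1 — factor the characteristic polynomial to read off the algebraic multiplicities:
  χ_A(x) = (x + 2)^4

Step 2 — compute geometric multiplicities via the rank-nullity identity g(λ) = n − rank(A − λI):
  rank(A − (-2)·I) = 2, so dim ker(A − (-2)·I) = n − 2 = 2

Summary:
  λ = -2: algebraic multiplicity = 4, geometric multiplicity = 2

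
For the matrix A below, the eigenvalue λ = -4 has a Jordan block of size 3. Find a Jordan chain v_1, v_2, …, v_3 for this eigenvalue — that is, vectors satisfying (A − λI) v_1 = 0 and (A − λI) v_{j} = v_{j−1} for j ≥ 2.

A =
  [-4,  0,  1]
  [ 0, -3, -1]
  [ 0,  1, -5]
A Jordan chain for λ = -4 of length 3:
v_1 = (1, 0, 0)ᵀ
v_2 = (0, 1, 1)ᵀ
v_3 = (0, 1, 0)ᵀ

Let N = A − (-4)·I. We want v_3 with N^3 v_3 = 0 but N^2 v_3 ≠ 0; then v_{j-1} := N · v_j for j = 3, …, 2.

Pick v_3 = (0, 1, 0)ᵀ.
Then v_2 = N · v_3 = (0, 1, 1)ᵀ.
Then v_1 = N · v_2 = (1, 0, 0)ᵀ.

Sanity check: (A − (-4)·I) v_1 = (0, 0, 0)ᵀ = 0. ✓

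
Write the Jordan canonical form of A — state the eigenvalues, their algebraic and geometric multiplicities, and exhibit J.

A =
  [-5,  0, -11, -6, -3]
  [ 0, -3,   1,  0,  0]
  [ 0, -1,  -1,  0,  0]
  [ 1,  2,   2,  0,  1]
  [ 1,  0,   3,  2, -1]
J_3(-2) ⊕ J_2(-2)

The characteristic polynomial is
  det(x·I − A) = x^5 + 10*x^4 + 40*x^3 + 80*x^2 + 80*x + 32 = (x + 2)^5

Eigenvalues and multiplicities (the geometric multiplicity of λ is n − rank(A − λI), which equals the number of Jordan blocks for λ):
  λ = -2: algebraic multiplicity = 5, geometric multiplicity = 2

Determining the block sizes for each eigenvalue:
  λ = -2: with am = 5 and gm = 2, the partition is not yet determined (e.g. several partitions of 5 into 2 parts exist). Let N = A − (-2)·I. Computing rank(N^1) = 3, rank(N^2) = 1, rank(N^3) = 0; the number of blocks of size ≥ j is rank(N^{j−1}) − rank(N^j), giving [2, 2, 1]. So we have 1 block(s) of size 3, 1 block(s) of size 2 → block sizes [3, 2]

Assembling the blocks gives a Jordan form
J =
  [-2,  1,  0,  0,  0]
  [ 0, -2,  1,  0,  0]
  [ 0,  0, -2,  0,  0]
  [ 0,  0,  0, -2,  1]
  [ 0,  0,  0,  0, -2]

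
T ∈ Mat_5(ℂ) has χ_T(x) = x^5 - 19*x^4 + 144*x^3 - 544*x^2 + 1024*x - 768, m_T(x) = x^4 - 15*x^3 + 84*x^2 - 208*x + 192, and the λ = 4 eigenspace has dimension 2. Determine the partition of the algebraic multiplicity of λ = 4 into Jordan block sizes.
Block sizes for λ = 4: [3, 1]

Step 1 — from the characteristic polynomial, algebraic multiplicity of λ = 4 is 4. From dim ker(T − (4)·I) = 2, there are exactly 2 Jordan blocks for λ = 4.
Step 2 — from the minimal polynomial, the factor (x − 4)^3 tells us the largest block for λ = 4 has size 3.
Step 3 — with total size 4, 2 blocks, and largest block 3, the block sizes (in nonincreasing order) are [3, 1].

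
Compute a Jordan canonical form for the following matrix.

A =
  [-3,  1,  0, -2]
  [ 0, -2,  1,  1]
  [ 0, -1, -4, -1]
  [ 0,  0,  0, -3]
J_3(-3) ⊕ J_1(-3)

The characteristic polynomial is
  det(x·I − A) = x^4 + 12*x^3 + 54*x^2 + 108*x + 81 = (x + 3)^4

Eigenvalues and multiplicities (the geometric multiplicity of λ is n − rank(A − λI), which equals the number of Jordan blocks for λ):
  λ = -3: algebraic multiplicity = 4, geometric multiplicity = 2

Determining the block sizes for each eigenvalue:
  λ = -3: with am = 4 and gm = 2, the partition is not yet determined (e.g. several partitions of 4 into 2 parts exist). Let N = A − (-3)·I. Computing rank(N^1) = 2, rank(N^2) = 1, rank(N^3) = 0; the number of blocks of size ≥ j is rank(N^{j−1}) − rank(N^j), giving [2, 1, 1]. So we have 1 block(s) of size 3, 1 block(s) of size 1 → block sizes [3, 1]

Assembling the blocks gives a Jordan form
J =
  [-3,  1,  0,  0]
  [ 0, -3,  1,  0]
  [ 0,  0, -3,  0]
  [ 0,  0,  0, -3]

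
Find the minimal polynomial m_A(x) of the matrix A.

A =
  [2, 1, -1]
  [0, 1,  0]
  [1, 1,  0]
x^2 - 2*x + 1

The characteristic polynomial is χ_A(x) = (x - 1)^3, so the eigenvalues are known. The minimal polynomial is
  m_A(x) = Π_λ (x − λ)^{k_λ}
where k_λ is the size of the *largest* Jordan block for λ (equivalently, the smallest k with (A − λI)^k v = 0 for every generalised eigenvector v of λ).

  λ = 1: largest Jordan block has size 2, contributing (x − 1)^2

So m_A(x) = (x - 1)^2 = x^2 - 2*x + 1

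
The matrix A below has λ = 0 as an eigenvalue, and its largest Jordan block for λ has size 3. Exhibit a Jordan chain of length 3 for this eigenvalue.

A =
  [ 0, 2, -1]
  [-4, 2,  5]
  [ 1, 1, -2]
A Jordan chain for λ = 0 of length 3:
v_1 = (-9, -3, -6)ᵀ
v_2 = (0, -4, 1)ᵀ
v_3 = (1, 0, 0)ᵀ

Let N = A − (0)·I. We want v_3 with N^3 v_3 = 0 but N^2 v_3 ≠ 0; then v_{j-1} := N · v_j for j = 3, …, 2.

Pick v_3 = (1, 0, 0)ᵀ.
Then v_2 = N · v_3 = (0, -4, 1)ᵀ.
Then v_1 = N · v_2 = (-9, -3, -6)ᵀ.

Sanity check: (A − (0)·I) v_1 = (0, 0, 0)ᵀ = 0. ✓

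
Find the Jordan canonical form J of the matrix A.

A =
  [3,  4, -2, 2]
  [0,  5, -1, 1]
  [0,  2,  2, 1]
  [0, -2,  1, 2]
J_2(3) ⊕ J_1(3) ⊕ J_1(3)

The characteristic polynomial is
  det(x·I − A) = x^4 - 12*x^3 + 54*x^2 - 108*x + 81 = (x - 3)^4

Eigenvalues and multiplicities (the geometric multiplicity of λ is n − rank(A − λI), which equals the number of Jordan blocks for λ):
  λ = 3: algebraic multiplicity = 4, geometric multiplicity = 3

Determining the block sizes for each eigenvalue:
  λ = 3: 3 blocks summing to 4 forces exactly one block of size 2 and the rest size 1 → block sizes [2, 1, 1]

Assembling the blocks gives a Jordan form
J =
  [3, 1, 0, 0]
  [0, 3, 0, 0]
  [0, 0, 3, 0]
  [0, 0, 0, 3]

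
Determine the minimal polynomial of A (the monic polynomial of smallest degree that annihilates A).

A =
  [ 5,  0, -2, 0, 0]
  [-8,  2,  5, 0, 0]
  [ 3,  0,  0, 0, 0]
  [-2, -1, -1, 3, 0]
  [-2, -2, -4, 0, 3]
x^3 - 7*x^2 + 16*x - 12

The characteristic polynomial is χ_A(x) = (x - 3)^3*(x - 2)^2, so the eigenvalues are known. The minimal polynomial is
  m_A(x) = Π_λ (x − λ)^{k_λ}
where k_λ is the size of the *largest* Jordan block for λ (equivalently, the smallest k with (A − λI)^k v = 0 for every generalised eigenvector v of λ).

  λ = 2: largest Jordan block has size 2, contributing (x − 2)^2
  λ = 3: largest Jordan block has size 1, contributing (x − 3)

So m_A(x) = (x - 3)*(x - 2)^2 = x^3 - 7*x^2 + 16*x - 12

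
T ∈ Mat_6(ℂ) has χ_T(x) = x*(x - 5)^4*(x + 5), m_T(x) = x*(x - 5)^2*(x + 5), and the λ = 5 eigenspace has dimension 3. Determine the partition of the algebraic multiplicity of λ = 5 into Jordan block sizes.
Block sizes for λ = 5: [2, 1, 1]

Step 1 — from the characteristic polynomial, algebraic multiplicity of λ = 5 is 4. From dim ker(T − (5)·I) = 3, there are exactly 3 Jordan blocks for λ = 5.
Step 2 — from the minimal polynomial, the factor (x − 5)^2 tells us the largest block for λ = 5 has size 2.
Step 3 — with total size 4, 3 blocks, and largest block 2, the block sizes (in nonincreasing order) are [2, 1, 1].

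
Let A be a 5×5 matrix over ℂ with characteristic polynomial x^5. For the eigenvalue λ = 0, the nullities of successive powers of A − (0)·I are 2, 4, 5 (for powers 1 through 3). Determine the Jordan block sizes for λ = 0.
Block sizes for λ = 0: [3, 2]

From the dimensions of kernels of powers, the number of Jordan blocks of size at least j is d_j − d_{j−1} where d_j = dim ker(N^j) (with d_0 = 0). Computing the differences gives [2, 2, 1].
The number of blocks of size exactly k is (#blocks of size ≥ k) − (#blocks of size ≥ k + 1), so the partition is: 1 block(s) of size 2, 1 block(s) of size 3.
In nonincreasing order the block sizes are [3, 2].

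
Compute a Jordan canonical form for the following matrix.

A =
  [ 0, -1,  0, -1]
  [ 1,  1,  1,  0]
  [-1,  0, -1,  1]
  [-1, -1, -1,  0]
J_2(0) ⊕ J_2(0)

The characteristic polynomial is
  det(x·I − A) = x^4

Eigenvalues and multiplicities (the geometric multiplicity of λ is n − rank(A − λI), which equals the number of Jordan blocks for λ):
  λ = 0: algebraic multiplicity = 4, geometric multiplicity = 2

Determining the block sizes for each eigenvalue:
  λ = 0: with am = 4 and gm = 2, the partition is not yet determined (e.g. several partitions of 4 into 2 parts exist). Let N = A − (0)·I. Computing rank(N^1) = 2, rank(N^2) = 0; the number of blocks of size ≥ j is rank(N^{j−1}) − rank(N^j), giving [2, 2]. So we have 2 block(s) of size 2 → block sizes [2, 2]

Assembling the blocks gives a Jordan form
J =
  [0, 1, 0, 0]
  [0, 0, 0, 0]
  [0, 0, 0, 1]
  [0, 0, 0, 0]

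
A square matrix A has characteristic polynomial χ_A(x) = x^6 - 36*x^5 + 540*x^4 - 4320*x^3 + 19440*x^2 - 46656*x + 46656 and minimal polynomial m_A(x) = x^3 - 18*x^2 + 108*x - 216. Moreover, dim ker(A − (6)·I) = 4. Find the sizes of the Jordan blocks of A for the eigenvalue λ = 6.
Block sizes for λ = 6: [3, 1, 1, 1]

Step 1 — from the characteristic polynomial, algebraic multiplicity of λ = 6 is 6. From dim ker(A − (6)·I) = 4, there are exactly 4 Jordan blocks for λ = 6.
Step 2 — from the minimal polynomial, the factor (x − 6)^3 tells us the largest block for λ = 6 has size 3.
Step 3 — with total size 6, 4 blocks, and largest block 3, the block sizes (in nonincreasing order) are [3, 1, 1, 1].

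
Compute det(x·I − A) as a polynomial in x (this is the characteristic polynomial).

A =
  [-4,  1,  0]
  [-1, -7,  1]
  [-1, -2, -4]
x^3 + 15*x^2 + 75*x + 125

Expanding det(x·I − A) (e.g. by cofactor expansion or by noting that A is similar to its Jordan form J, which has the same characteristic polynomial as A) gives
  χ_A(x) = x^3 + 15*x^2 + 75*x + 125
which factors as (x + 5)^3. The eigenvalues (with algebraic multiplicities) are λ = -5 with multiplicity 3.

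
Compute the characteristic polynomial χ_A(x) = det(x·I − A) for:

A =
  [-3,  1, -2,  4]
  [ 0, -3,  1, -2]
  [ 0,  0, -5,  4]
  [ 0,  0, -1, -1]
x^4 + 12*x^3 + 54*x^2 + 108*x + 81

Expanding det(x·I − A) (e.g. by cofactor expansion or by noting that A is similar to its Jordan form J, which has the same characteristic polynomial as A) gives
  χ_A(x) = x^4 + 12*x^3 + 54*x^2 + 108*x + 81
which factors as (x + 3)^4. The eigenvalues (with algebraic multiplicities) are λ = -3 with multiplicity 4.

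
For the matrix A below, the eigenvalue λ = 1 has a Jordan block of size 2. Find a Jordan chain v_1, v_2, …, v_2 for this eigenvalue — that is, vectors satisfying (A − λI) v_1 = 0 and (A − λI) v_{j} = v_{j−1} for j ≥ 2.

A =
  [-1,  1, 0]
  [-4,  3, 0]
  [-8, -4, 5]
A Jordan chain for λ = 1 of length 2:
v_1 = (-2, -4, -8)ᵀ
v_2 = (1, 0, 0)ᵀ

Let N = A − (1)·I. We want v_2 with N^2 v_2 = 0 but N^1 v_2 ≠ 0; then v_{j-1} := N · v_j for j = 2, …, 2.

Pick v_2 = (1, 0, 0)ᵀ.
Then v_1 = N · v_2 = (-2, -4, -8)ᵀ.

Sanity check: (A − (1)·I) v_1 = (0, 0, 0)ᵀ = 0. ✓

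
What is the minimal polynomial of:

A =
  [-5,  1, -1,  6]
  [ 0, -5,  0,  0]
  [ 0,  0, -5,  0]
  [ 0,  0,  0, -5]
x^2 + 10*x + 25

The characteristic polynomial is χ_A(x) = (x + 5)^4, so the eigenvalues are known. The minimal polynomial is
  m_A(x) = Π_λ (x − λ)^{k_λ}
where k_λ is the size of the *largest* Jordan block for λ (equivalently, the smallest k with (A − λI)^k v = 0 for every generalised eigenvector v of λ).

  λ = -5: largest Jordan block has size 2, contributing (x + 5)^2

So m_A(x) = (x + 5)^2 = x^2 + 10*x + 25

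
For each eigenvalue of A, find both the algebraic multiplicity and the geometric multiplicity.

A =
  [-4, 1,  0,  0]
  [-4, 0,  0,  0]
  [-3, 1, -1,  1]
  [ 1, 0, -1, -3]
λ = -2: alg = 4, geom = 2

Step 1 — factor the characteristic polynomial to read off the algebraic multiplicities:
  χ_A(x) = (x + 2)^4

Step 2 — compute geometric multiplicities via the rank-nullity identity g(λ) = n − rank(A − λI):
  rank(A − (-2)·I) = 2, so dim ker(A − (-2)·I) = n − 2 = 2

Summary:
  λ = -2: algebraic multiplicity = 4, geometric multiplicity = 2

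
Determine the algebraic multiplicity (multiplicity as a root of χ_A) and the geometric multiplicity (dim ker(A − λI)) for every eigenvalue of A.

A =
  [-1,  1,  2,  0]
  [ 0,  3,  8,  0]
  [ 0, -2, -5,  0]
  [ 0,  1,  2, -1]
λ = -1: alg = 4, geom = 3

Step 1 — factor the characteristic polynomial to read off the algebraic multiplicities:
  χ_A(x) = (x + 1)^4

Step 2 — compute geometric multiplicities via the rank-nullity identity g(λ) = n − rank(A − λI):
  rank(A − (-1)·I) = 1, so dim ker(A − (-1)·I) = n − 1 = 3

Summary:
  λ = -1: algebraic multiplicity = 4, geometric multiplicity = 3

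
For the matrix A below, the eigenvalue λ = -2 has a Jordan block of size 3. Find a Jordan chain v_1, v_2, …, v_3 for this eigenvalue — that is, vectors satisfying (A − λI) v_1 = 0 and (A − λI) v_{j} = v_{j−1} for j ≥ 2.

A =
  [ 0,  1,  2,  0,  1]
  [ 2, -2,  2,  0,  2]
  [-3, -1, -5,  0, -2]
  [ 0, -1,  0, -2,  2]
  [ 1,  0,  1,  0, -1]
A Jordan chain for λ = -2 of length 3:
v_1 = (1, 0, -1, 0, 0)ᵀ
v_2 = (2, 2, -3, 0, 1)ᵀ
v_3 = (1, 0, 0, 0, 0)ᵀ

Let N = A − (-2)·I. We want v_3 with N^3 v_3 = 0 but N^2 v_3 ≠ 0; then v_{j-1} := N · v_j for j = 3, …, 2.

Pick v_3 = (1, 0, 0, 0, 0)ᵀ.
Then v_2 = N · v_3 = (2, 2, -3, 0, 1)ᵀ.
Then v_1 = N · v_2 = (1, 0, -1, 0, 0)ᵀ.

Sanity check: (A − (-2)·I) v_1 = (0, 0, 0, 0, 0)ᵀ = 0. ✓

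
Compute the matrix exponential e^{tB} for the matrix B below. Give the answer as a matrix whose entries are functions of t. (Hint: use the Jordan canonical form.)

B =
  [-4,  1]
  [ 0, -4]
e^{tB} =
  [exp(-4*t), t*exp(-4*t)]
  [0, exp(-4*t)]

Strategy: write B = P · J · P⁻¹ where J is a Jordan canonical form, so e^{tB} = P · e^{tJ} · P⁻¹, and e^{tJ} can be computed block-by-block.

B has Jordan form
J =
  [-4,  1]
  [ 0, -4]
(up to reordering of blocks).

Per-block formulas:
  For a 2×2 Jordan block J_2(-4): exp(t · J_2(-4)) = e^(-4t)·(I + t·N), where N is the 2×2 nilpotent shift.

After assembling e^{tJ} and conjugating by P, we get:

e^{tB} =
  [exp(-4*t), t*exp(-4*t)]
  [0, exp(-4*t)]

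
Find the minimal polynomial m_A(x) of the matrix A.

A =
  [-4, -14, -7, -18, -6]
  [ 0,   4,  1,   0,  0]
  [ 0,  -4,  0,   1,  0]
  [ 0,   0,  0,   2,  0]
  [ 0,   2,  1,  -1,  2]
x^4 - 2*x^3 - 12*x^2 + 40*x - 32

The characteristic polynomial is χ_A(x) = (x - 2)^4*(x + 4), so the eigenvalues are known. The minimal polynomial is
  m_A(x) = Π_λ (x − λ)^{k_λ}
where k_λ is the size of the *largest* Jordan block for λ (equivalently, the smallest k with (A − λI)^k v = 0 for every generalised eigenvector v of λ).

  λ = -4: largest Jordan block has size 1, contributing (x + 4)
  λ = 2: largest Jordan block has size 3, contributing (x − 2)^3

So m_A(x) = (x - 2)^3*(x + 4) = x^4 - 2*x^3 - 12*x^2 + 40*x - 32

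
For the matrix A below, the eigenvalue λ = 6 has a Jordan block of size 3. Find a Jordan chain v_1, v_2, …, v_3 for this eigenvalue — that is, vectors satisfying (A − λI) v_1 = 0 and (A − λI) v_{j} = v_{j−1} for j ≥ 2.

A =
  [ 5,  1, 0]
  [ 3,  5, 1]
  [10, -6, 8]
A Jordan chain for λ = 6 of length 3:
v_1 = (4, 4, -8)ᵀ
v_2 = (-1, 3, 10)ᵀ
v_3 = (1, 0, 0)ᵀ

Let N = A − (6)·I. We want v_3 with N^3 v_3 = 0 but N^2 v_3 ≠ 0; then v_{j-1} := N · v_j for j = 3, …, 2.

Pick v_3 = (1, 0, 0)ᵀ.
Then v_2 = N · v_3 = (-1, 3, 10)ᵀ.
Then v_1 = N · v_2 = (4, 4, -8)ᵀ.

Sanity check: (A − (6)·I) v_1 = (0, 0, 0)ᵀ = 0. ✓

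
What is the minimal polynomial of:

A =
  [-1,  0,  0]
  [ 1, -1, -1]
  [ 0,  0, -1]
x^2 + 2*x + 1

The characteristic polynomial is χ_A(x) = (x + 1)^3, so the eigenvalues are known. The minimal polynomial is
  m_A(x) = Π_λ (x − λ)^{k_λ}
where k_λ is the size of the *largest* Jordan block for λ (equivalently, the smallest k with (A − λI)^k v = 0 for every generalised eigenvector v of λ).

  λ = -1: largest Jordan block has size 2, contributing (x + 1)^2

So m_A(x) = (x + 1)^2 = x^2 + 2*x + 1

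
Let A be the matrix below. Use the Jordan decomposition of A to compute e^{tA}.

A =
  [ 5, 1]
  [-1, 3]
e^{tA} =
  [t*exp(4*t) + exp(4*t), t*exp(4*t)]
  [-t*exp(4*t), -t*exp(4*t) + exp(4*t)]

Strategy: write A = P · J · P⁻¹ where J is a Jordan canonical form, so e^{tA} = P · e^{tJ} · P⁻¹, and e^{tJ} can be computed block-by-block.

A has Jordan form
J =
  [4, 1]
  [0, 4]
(up to reordering of blocks).

Per-block formulas:
  For a 2×2 Jordan block J_2(4): exp(t · J_2(4)) = e^(4t)·(I + t·N), where N is the 2×2 nilpotent shift.

After assembling e^{tJ} and conjugating by P, we get:

e^{tA} =
  [t*exp(4*t) + exp(4*t), t*exp(4*t)]
  [-t*exp(4*t), -t*exp(4*t) + exp(4*t)]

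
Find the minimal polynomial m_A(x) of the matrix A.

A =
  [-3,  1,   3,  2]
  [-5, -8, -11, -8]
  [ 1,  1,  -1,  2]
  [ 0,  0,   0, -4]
x^3 + 12*x^2 + 48*x + 64

The characteristic polynomial is χ_A(x) = (x + 4)^4, so the eigenvalues are known. The minimal polynomial is
  m_A(x) = Π_λ (x − λ)^{k_λ}
where k_λ is the size of the *largest* Jordan block for λ (equivalently, the smallest k with (A − λI)^k v = 0 for every generalised eigenvector v of λ).

  λ = -4: largest Jordan block has size 3, contributing (x + 4)^3

So m_A(x) = (x + 4)^3 = x^3 + 12*x^2 + 48*x + 64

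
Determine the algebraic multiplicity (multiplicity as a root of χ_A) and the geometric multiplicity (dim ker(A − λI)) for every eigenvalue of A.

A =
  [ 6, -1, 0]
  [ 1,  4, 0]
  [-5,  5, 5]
λ = 5: alg = 3, geom = 2

Step 1 — factor the characteristic polynomial to read off the algebraic multiplicities:
  χ_A(x) = (x - 5)^3

Step 2 — compute geometric multiplicities via the rank-nullity identity g(λ) = n − rank(A − λI):
  rank(A − (5)·I) = 1, so dim ker(A − (5)·I) = n − 1 = 2

Summary:
  λ = 5: algebraic multiplicity = 3, geometric multiplicity = 2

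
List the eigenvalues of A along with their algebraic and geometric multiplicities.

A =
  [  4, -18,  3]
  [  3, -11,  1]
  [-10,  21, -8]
λ = -5: alg = 3, geom = 1

Step 1 — factor the characteristic polynomial to read off the algebraic multiplicities:
  χ_A(x) = (x + 5)^3

Step 2 — compute geometric multiplicities via the rank-nullity identity g(λ) = n − rank(A − λI):
  rank(A − (-5)·I) = 2, so dim ker(A − (-5)·I) = n − 2 = 1

Summary:
  λ = -5: algebraic multiplicity = 3, geometric multiplicity = 1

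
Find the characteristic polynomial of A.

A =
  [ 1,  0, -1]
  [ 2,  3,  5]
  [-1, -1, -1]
x^3 - 3*x^2 + 3*x - 1

Expanding det(x·I − A) (e.g. by cofactor expansion or by noting that A is similar to its Jordan form J, which has the same characteristic polynomial as A) gives
  χ_A(x) = x^3 - 3*x^2 + 3*x - 1
which factors as (x - 1)^3. The eigenvalues (with algebraic multiplicities) are λ = 1 with multiplicity 3.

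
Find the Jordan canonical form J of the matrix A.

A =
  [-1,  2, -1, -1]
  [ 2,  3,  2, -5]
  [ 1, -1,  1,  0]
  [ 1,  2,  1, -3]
J_3(0) ⊕ J_1(0)

The characteristic polynomial is
  det(x·I − A) = x^4

Eigenvalues and multiplicities (the geometric multiplicity of λ is n − rank(A − λI), which equals the number of Jordan blocks for λ):
  λ = 0: algebraic multiplicity = 4, geometric multiplicity = 2

Determining the block sizes for each eigenvalue:
  λ = 0: with am = 4 and gm = 2, the partition is not yet determined (e.g. several partitions of 4 into 2 parts exist). Let N = A − (0)·I. Computing rank(N^1) = 2, rank(N^2) = 1, rank(N^3) = 0; the number of blocks of size ≥ j is rank(N^{j−1}) − rank(N^j), giving [2, 1, 1]. So we have 1 block(s) of size 3, 1 block(s) of size 1 → block sizes [3, 1]

Assembling the blocks gives a Jordan form
J =
  [0, 1, 0, 0]
  [0, 0, 1, 0]
  [0, 0, 0, 0]
  [0, 0, 0, 0]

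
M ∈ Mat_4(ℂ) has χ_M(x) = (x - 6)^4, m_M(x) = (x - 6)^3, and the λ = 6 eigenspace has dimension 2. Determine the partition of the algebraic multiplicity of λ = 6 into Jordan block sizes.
Block sizes for λ = 6: [3, 1]

Step 1 — from the characteristic polynomial, algebraic multiplicity of λ = 6 is 4. From dim ker(M − (6)·I) = 2, there are exactly 2 Jordan blocks for λ = 6.
Step 2 — from the minimal polynomial, the factor (x − 6)^3 tells us the largest block for λ = 6 has size 3.
Step 3 — with total size 4, 2 blocks, and largest block 3, the block sizes (in nonincreasing order) are [3, 1].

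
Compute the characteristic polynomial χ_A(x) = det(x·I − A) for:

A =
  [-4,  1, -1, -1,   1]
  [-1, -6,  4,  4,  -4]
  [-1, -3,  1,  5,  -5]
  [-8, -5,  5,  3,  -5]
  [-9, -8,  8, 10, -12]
x^5 + 18*x^4 + 125*x^3 + 416*x^2 + 660*x + 400

Expanding det(x·I − A) (e.g. by cofactor expansion or by noting that A is similar to its Jordan form J, which has the same characteristic polynomial as A) gives
  χ_A(x) = x^5 + 18*x^4 + 125*x^3 + 416*x^2 + 660*x + 400
which factors as (x + 2)^2*(x + 4)*(x + 5)^2. The eigenvalues (with algebraic multiplicities) are λ = -5 with multiplicity 2, λ = -4 with multiplicity 1, λ = -2 with multiplicity 2.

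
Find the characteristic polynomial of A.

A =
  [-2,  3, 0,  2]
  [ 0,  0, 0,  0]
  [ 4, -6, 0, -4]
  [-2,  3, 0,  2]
x^4

Expanding det(x·I − A) (e.g. by cofactor expansion or by noting that A is similar to its Jordan form J, which has the same characteristic polynomial as A) gives
  χ_A(x) = x^4
which factors as x^4. The eigenvalues (with algebraic multiplicities) are λ = 0 with multiplicity 4.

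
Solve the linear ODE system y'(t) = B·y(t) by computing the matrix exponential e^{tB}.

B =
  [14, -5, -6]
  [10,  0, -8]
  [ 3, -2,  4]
e^{tB} =
  [-2*t^2*exp(6*t) + 8*t*exp(6*t) + exp(6*t), t^2*exp(6*t) - 5*t*exp(6*t), 2*t^2*exp(6*t) - 6*t*exp(6*t)]
  [-2*t^2*exp(6*t) + 10*t*exp(6*t), t^2*exp(6*t) - 6*t*exp(6*t) + exp(6*t), 2*t^2*exp(6*t) - 8*t*exp(6*t)]
  [-t^2*exp(6*t) + 3*t*exp(6*t), t^2*exp(6*t)/2 - 2*t*exp(6*t), t^2*exp(6*t) - 2*t*exp(6*t) + exp(6*t)]

Strategy: write B = P · J · P⁻¹ where J is a Jordan canonical form, so e^{tB} = P · e^{tJ} · P⁻¹, and e^{tJ} can be computed block-by-block.

B has Jordan form
J =
  [6, 1, 0]
  [0, 6, 1]
  [0, 0, 6]
(up to reordering of blocks).

Per-block formulas:
  For a 3×3 Jordan block J_3(6): exp(t · J_3(6)) = e^(6t)·(I + t·N + (t^2/2)·N^2), where N is the 3×3 nilpotent shift.

After assembling e^{tJ} and conjugating by P, we get:

e^{tB} =
  [-2*t^2*exp(6*t) + 8*t*exp(6*t) + exp(6*t), t^2*exp(6*t) - 5*t*exp(6*t), 2*t^2*exp(6*t) - 6*t*exp(6*t)]
  [-2*t^2*exp(6*t) + 10*t*exp(6*t), t^2*exp(6*t) - 6*t*exp(6*t) + exp(6*t), 2*t^2*exp(6*t) - 8*t*exp(6*t)]
  [-t^2*exp(6*t) + 3*t*exp(6*t), t^2*exp(6*t)/2 - 2*t*exp(6*t), t^2*exp(6*t) - 2*t*exp(6*t) + exp(6*t)]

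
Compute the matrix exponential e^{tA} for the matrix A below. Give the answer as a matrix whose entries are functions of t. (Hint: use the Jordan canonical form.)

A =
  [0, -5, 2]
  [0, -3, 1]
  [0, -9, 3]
e^{tA} =
  [1, -3*t^2/2 - 5*t, t^2/2 + 2*t]
  [0, 1 - 3*t, t]
  [0, -9*t, 3*t + 1]

Strategy: write A = P · J · P⁻¹ where J is a Jordan canonical form, so e^{tA} = P · e^{tJ} · P⁻¹, and e^{tJ} can be computed block-by-block.

A has Jordan form
J =
  [0, 1, 0]
  [0, 0, 1]
  [0, 0, 0]
(up to reordering of blocks).

Per-block formulas:
  For a 3×3 Jordan block J_3(0): exp(t · J_3(0)) = e^(0t)·(I + t·N + (t^2/2)·N^2), where N is the 3×3 nilpotent shift.

After assembling e^{tJ} and conjugating by P, we get:

e^{tA} =
  [1, -3*t^2/2 - 5*t, t^2/2 + 2*t]
  [0, 1 - 3*t, t]
  [0, -9*t, 3*t + 1]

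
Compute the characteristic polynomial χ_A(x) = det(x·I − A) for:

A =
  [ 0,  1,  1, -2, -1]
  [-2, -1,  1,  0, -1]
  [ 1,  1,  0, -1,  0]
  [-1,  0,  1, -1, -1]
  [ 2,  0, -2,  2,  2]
x^5

Expanding det(x·I − A) (e.g. by cofactor expansion or by noting that A is similar to its Jordan form J, which has the same characteristic polynomial as A) gives
  χ_A(x) = x^5
which factors as x^5. The eigenvalues (with algebraic multiplicities) are λ = 0 with multiplicity 5.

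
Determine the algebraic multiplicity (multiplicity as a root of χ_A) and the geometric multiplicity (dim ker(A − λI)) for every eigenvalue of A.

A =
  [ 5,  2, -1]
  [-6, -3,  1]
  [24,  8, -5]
λ = -1: alg = 3, geom = 2

Step 1 — factor the characteristic polynomial to read off the algebraic multiplicities:
  χ_A(x) = (x + 1)^3

Step 2 — compute geometric multiplicities via the rank-nullity identity g(λ) = n − rank(A − λI):
  rank(A − (-1)·I) = 1, so dim ker(A − (-1)·I) = n − 1 = 2

Summary:
  λ = -1: algebraic multiplicity = 3, geometric multiplicity = 2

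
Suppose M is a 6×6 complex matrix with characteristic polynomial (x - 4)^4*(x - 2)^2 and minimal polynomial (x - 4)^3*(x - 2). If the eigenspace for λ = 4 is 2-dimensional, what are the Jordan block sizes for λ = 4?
Block sizes for λ = 4: [3, 1]

Step 1 — from the characteristic polynomial, algebraic multiplicity of λ = 4 is 4. From dim ker(M − (4)·I) = 2, there are exactly 2 Jordan blocks for λ = 4.
Step 2 — from the minimal polynomial, the factor (x − 4)^3 tells us the largest block for λ = 4 has size 3.
Step 3 — with total size 4, 2 blocks, and largest block 3, the block sizes (in nonincreasing order) are [3, 1].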